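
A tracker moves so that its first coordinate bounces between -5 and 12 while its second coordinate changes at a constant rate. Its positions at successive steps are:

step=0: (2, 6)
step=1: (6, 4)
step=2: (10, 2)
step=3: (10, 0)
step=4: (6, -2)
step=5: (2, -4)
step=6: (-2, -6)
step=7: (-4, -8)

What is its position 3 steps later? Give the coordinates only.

(8, -14)

The first coordinate travels 4 per step and bounces off the walls at -5 and 12.
  step 8: -4 → 0
  step 9: 0 → 4
  step 10: 4 → 8
The second coordinate changes by -2 each step: at step 10 it is -14.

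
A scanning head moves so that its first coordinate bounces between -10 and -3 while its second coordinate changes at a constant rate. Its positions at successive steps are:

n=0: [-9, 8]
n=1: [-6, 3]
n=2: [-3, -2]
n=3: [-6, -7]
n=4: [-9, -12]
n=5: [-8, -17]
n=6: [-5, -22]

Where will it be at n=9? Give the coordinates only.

The first coordinate travels 3 per step and bounces off the walls at -10 and -3.
  step 7: -5 → -4
  step 8: -4 → -7
  step 9: -7 → -10
The second coordinate changes by -5 each step: at step 9 it is -37.

[-10, -37]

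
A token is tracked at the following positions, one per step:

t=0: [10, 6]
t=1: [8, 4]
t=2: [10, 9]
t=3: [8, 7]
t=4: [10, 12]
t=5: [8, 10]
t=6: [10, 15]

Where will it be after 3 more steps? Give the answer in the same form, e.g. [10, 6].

Differencing gives [-2, -2], [+2, +5], [-2, -2], [+2, +5], [-2, -2], [+2, +5]. This is the pattern [-2, -2], [+2, +5] repeated.
step 7: apply [-2, -2] → [8, 13]
step 8: apply [+2, +5] → [10, 18]
step 9: apply [-2, -2] → [8, 16]

[8, 16]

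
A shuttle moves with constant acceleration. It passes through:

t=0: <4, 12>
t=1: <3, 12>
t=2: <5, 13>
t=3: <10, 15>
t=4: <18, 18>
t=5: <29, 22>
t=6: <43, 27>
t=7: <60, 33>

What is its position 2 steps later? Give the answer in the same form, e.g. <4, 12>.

<103, 48>

First differences are <-1, +0>, <+2, +1>, <+5, +2>, <+8, +3>, <+11, +4>, <+14, +5>, <+17, +6>; their common second difference is <+3, +1> (constant acceleration).
step 8: <60, 33> + <+20, +7> → <80, 40>
step 9: <80, 40> + <+23, +8> → <103, 48>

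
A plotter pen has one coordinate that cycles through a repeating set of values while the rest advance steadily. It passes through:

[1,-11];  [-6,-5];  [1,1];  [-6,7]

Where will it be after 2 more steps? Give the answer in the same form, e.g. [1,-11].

[-6,19]

The first coordinate repeats the cycle [1, -6] with period 2; step 5 mod 2 = 1, giving -6.
The second coordinate changes by +6 each step, so at step 5 it is -11 + 5·(6) = 19.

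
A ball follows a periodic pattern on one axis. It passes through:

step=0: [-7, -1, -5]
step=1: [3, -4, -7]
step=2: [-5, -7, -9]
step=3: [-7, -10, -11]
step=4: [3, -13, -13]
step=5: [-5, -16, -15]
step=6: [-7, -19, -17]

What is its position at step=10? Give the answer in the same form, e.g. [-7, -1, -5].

First: cycles through -7, 3, -5 every 3 steps. Step 10 lands at position 1 of the cycle → 3.
Second: linear, -3 per step → -31 at step 10.
Third: linear, -2 per step → -25 at step 10.

[3, -31, -25]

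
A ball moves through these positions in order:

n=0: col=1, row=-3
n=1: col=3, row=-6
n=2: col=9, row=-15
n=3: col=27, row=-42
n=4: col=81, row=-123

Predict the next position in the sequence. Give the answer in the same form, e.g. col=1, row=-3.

Step-to-step displacements: (+2, -3), (+6, -9), (+18, -27), (+54, -81); each is 3× the previous.
step 5: col=81, row=-123 + (+162, -243) → col=243, row=-366

col=243, row=-366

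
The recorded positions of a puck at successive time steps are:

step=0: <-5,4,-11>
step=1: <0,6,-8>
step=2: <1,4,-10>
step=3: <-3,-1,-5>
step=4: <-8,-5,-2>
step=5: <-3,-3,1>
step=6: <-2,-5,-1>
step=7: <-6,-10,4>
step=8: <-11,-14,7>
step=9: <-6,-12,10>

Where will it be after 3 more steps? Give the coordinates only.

<-14,-23,16>

Step-to-step displacements: <+5,+2,+3>, <+1,-2,-2>, <-4,-5,+5>, <-5,-4,+3>, <+5,+2,+3>, <+1,-2,-2>, <-4,-5,+5>, <-5,-4,+3>, <+5,+2,+3> — a repeating cycle of length 4.
step 10: apply <+1,-2,-2> → <-5,-14,8>
step 11: apply <-4,-5,+5> → <-9,-19,13>
step 12: apply <-5,-4,+3> → <-14,-23,16>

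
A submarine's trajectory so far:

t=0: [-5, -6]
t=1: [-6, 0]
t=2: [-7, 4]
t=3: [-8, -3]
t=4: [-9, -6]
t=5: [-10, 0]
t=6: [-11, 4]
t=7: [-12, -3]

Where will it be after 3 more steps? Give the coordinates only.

[-15, 4]

First: linear, -1 per step → -15 at step 10.
Second: cycles through -6, 0, 4, -3 every 4 steps. Step 10 lands at position 2 of the cycle → 4.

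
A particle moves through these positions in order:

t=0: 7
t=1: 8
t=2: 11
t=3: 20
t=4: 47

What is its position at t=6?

371

Step-to-step displacements: +1, +3, +9, +27; each is 3× the previous.
step 5: 47 + 81 → 128
step 6: 128 + 243 → 371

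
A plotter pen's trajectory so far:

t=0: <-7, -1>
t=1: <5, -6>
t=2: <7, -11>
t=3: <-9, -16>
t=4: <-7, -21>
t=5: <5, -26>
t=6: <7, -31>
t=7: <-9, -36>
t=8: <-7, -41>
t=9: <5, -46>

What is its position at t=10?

The first coordinate repeats the cycle [-7, 5, 7, -9] with period 4; step 10 mod 4 = 2, giving 7.
The second coordinate changes by -5 each step, so at step 10 it is -1 + 10·(-5) = -51.

<7, -51>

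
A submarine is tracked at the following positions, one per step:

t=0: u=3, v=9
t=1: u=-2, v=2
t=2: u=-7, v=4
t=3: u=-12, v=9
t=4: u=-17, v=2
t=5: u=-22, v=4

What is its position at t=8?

The u coordinate changes by -5 each step, so at step 8 it is 3 + 8·(-5) = -37.
The v coordinate repeats the cycle [9, 2, 4] with period 3; step 8 mod 3 = 2, giving 4.

u=-37, v=4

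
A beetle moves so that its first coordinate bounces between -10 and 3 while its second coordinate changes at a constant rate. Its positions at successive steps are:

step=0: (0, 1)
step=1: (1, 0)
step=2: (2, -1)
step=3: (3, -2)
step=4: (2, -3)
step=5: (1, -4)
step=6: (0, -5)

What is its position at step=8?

The first coordinate reflects between -10 and 3, moving 1 per step.
  step 7: 0 → -1
  step 8: -1 → -2
The second coordinate changes by -1 each step: at step 8 it is -7.

(-2, -7)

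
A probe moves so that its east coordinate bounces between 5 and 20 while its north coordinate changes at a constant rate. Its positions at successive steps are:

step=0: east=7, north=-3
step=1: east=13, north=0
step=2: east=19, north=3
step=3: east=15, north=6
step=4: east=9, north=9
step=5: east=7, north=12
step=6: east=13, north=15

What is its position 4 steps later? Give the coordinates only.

The east coordinate travels 6 per step and bounces off the walls at 5 and 20.
  step 7: 13 → 19
  step 8: 19 → 15
  step 9: 15 → 9
  step 10: 9 → 7
The north coordinate changes by +3 each step: at step 10 it is 27.

east=7, north=27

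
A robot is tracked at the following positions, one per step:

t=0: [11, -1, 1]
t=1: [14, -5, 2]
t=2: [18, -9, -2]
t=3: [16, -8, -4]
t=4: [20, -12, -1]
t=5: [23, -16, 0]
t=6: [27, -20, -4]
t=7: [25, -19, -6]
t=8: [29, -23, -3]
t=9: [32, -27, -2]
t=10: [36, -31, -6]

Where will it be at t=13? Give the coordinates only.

The moves between consecutive positions are [+3, -4, +1], [+4, -4, -4], [-2, +1, -2], [+4, -4, +3], [+3, -4, +1], [+4, -4, -4], [-2, +1, -2], [+4, -4, +3], [+3, -4, +1], [+4, -4, -4]; they repeat the 4-cycle [[+3, -4, +1], [+4, -4, -4], [-2, +1, -2], [+4, -4, +3]].
step 11: apply [-2, +1, -2] → [34, -30, -8]
step 12: apply [+4, -4, +3] → [38, -34, -5]
step 13: apply [+3, -4, +1] → [41, -38, -4]

[41, -38, -4]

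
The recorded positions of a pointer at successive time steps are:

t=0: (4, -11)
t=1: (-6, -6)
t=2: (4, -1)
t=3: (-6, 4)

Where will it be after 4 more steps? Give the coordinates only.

The first coordinate repeats the cycle [4, -6] with period 2; step 7 mod 2 = 1, giving -6.
The second coordinate changes by +5 each step, so at step 7 it is -11 + 7·(5) = 24.

(-6, 24)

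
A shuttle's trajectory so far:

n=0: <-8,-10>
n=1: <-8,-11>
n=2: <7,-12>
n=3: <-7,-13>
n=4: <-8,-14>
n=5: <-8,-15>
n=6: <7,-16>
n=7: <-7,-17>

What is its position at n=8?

The first coordinate repeats the cycle [-8, -8, 7, -7] with period 4; step 8 mod 4 = 0, giving -8.
The second coordinate changes by -1 each step, so at step 8 it is -10 + 8·(-1) = -18.

<-8,-18>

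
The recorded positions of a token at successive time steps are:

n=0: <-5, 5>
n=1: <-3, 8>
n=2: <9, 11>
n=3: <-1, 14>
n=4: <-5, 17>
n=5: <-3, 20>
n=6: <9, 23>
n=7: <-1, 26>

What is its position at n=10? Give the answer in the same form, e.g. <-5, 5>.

First: cycles through -5, -3, 9, -1 every 4 steps. Step 10 lands at position 2 of the cycle → 9.
Second: linear, +3 per step → 35 at step 10.

<9, 35>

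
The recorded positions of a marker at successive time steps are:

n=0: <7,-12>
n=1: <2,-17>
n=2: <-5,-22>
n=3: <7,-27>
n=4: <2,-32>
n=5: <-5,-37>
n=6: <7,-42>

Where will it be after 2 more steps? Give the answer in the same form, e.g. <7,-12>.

First: cycles through 7, 2, -5 every 3 steps. Step 8 lands at position 2 of the cycle → -5.
Second: linear, -5 per step → -52 at step 8.

<-5,-52>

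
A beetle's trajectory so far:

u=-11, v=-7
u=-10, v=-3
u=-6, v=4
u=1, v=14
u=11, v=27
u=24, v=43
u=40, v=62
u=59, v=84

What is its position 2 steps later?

u=106, v=137

Taking differences between consecutive positions: (+1, +4), (+4, +7), (+7, +10), (+10, +13), (+13, +16), (+16, +19), (+19, +22). These grow by (+3, +3) each step.
step 8: u=59, v=84 + (+22, +25) → u=81, v=109
step 9: u=81, v=109 + (+25, +28) → u=106, v=137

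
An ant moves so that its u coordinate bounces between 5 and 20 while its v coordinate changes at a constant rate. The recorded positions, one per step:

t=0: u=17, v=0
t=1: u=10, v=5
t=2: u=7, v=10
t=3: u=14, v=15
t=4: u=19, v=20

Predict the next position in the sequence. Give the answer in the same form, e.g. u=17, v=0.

u=12, v=25

The u coordinate reflects between 5 and 20, moving 7 per step.
  step 5: 19 → 12
The v coordinate changes by +5 each step: at step 5 it is 25.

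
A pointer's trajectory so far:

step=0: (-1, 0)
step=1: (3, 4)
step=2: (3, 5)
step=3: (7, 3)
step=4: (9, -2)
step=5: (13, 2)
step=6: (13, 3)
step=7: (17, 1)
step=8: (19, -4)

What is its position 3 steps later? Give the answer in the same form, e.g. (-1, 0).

The moves between consecutive positions are (+4, +4), (+0, +1), (+4, -2), (+2, -5), (+4, +4), (+0, +1), (+4, -2), (+2, -5); they repeat the 4-cycle [(+4, +4), (+0, +1), (+4, -2), (+2, -5)].
step 9: apply (+4, +4) → (23, 0)
step 10: apply (+0, +1) → (23, 1)
step 11: apply (+4, -2) → (27, -1)

(27, -1)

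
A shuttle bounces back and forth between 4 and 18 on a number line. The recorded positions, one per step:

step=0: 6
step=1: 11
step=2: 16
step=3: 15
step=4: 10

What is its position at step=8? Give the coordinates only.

18

The value travels 5 per step and bounces off the walls at 4 and 18.
  step 5: 10 → 5
  step 6: 5 → 8
  step 7: 8 → 13
  step 8: 13 → 18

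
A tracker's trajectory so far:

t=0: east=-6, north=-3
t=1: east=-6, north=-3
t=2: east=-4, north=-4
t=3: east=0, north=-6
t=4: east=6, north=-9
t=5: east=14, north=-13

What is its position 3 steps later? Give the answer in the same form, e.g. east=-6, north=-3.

Successive displacements: (+0, +0), (+2, -1), (+4, -2), (+6, -3), (+8, -4) — each changes by (+2, -1).
step 6: east=14, north=-13 + (+10, -5) → east=24, north=-18
step 7: east=24, north=-18 + (+12, -6) → east=36, north=-24
step 8: east=36, north=-24 + (+14, -7) → east=50, north=-31

east=50, north=-31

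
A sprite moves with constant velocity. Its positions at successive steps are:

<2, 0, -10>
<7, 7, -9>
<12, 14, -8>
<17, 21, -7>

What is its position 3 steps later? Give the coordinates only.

<32, 42, -4>

Constant displacement of <+5, +7, +1> per step.
step 4: <17, 21, -7> + <+5, +7, +1> → <22, 28, -6>
step 5: <22, 28, -6> + <+5, +7, +1> → <27, 35, -5>
step 6: <27, 35, -5> + <+5, +7, +1> → <32, 42, -4>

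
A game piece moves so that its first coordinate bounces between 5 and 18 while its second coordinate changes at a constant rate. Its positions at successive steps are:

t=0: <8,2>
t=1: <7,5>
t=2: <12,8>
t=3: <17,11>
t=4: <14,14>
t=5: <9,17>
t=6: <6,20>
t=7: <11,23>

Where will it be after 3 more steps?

The first coordinate reflects between 5 and 18, moving 5 per step.
  step 8: 11 → 16
  step 9: 16 → 15
  step 10: 15 → 10
The second coordinate changes by +3 each step: at step 10 it is 32.

<10,32>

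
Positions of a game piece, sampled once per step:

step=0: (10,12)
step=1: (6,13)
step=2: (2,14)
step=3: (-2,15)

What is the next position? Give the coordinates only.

(-6,16)

Each step adds (-4,+1) to the position.
step 4: (-2,15) + (-4,+1) → (-6,16)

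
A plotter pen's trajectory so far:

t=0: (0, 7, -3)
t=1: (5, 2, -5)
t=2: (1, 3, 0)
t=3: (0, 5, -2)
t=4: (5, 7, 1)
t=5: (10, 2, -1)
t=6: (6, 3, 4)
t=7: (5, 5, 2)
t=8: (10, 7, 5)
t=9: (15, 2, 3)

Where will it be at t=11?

(10, 5, 6)

Differencing gives (+5, -5, -2), (-4, +1, +5), (-1, +2, -2), (+5, +2, +3), (+5, -5, -2), (-4, +1, +5), (-1, +2, -2), (+5, +2, +3), (+5, -5, -2). This is the pattern (+5, -5, -2), (-4, +1, +5), (-1, +2, -2), (+5, +2, +3) repeated.
step 10: apply (-4, +1, +5) → (11, 3, 8)
step 11: apply (-1, +2, -2) → (10, 5, 6)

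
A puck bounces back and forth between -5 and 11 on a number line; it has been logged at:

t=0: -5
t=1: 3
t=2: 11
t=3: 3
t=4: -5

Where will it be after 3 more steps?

3

The value travels 8 per step and bounces off the walls at -5 and 11.
  step 5: -5 → 3
  step 6: 3 → 11
  step 7: 11 → 3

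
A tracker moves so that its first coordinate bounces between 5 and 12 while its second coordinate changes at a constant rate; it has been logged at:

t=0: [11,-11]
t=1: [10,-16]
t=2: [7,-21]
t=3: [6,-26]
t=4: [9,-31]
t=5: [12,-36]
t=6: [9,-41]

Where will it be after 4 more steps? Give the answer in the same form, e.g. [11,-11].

The first coordinate reflects between 5 and 12, moving 3 per step.
  step 7: 9 → 6
  step 8: 6 → 7
  step 9: 7 → 10
  step 10: 10 → 11
The second coordinate changes by -5 each step: at step 10 it is -61.

[11,-61]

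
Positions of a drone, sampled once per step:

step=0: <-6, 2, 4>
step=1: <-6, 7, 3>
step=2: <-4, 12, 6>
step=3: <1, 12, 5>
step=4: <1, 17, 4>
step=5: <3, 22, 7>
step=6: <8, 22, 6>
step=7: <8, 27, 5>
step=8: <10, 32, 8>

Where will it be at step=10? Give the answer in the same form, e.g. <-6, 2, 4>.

<15, 37, 6>

Differencing gives <+0, +5, -1>, <+2, +5, +3>, <+5, +0, -1>, <+0, +5, -1>, <+2, +5, +3>, <+5, +0, -1>, <+0, +5, -1>, <+2, +5, +3>. This is the pattern <+0, +5, -1>, <+2, +5, +3>, <+5, +0, -1> repeated.
step 9: apply <+5, +0, -1> → <15, 32, 7>
step 10: apply <+0, +5, -1> → <15, 37, 6>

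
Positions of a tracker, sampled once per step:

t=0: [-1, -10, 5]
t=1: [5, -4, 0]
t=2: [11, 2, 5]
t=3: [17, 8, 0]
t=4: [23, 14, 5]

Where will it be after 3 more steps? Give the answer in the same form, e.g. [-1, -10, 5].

[41, 32, 0]

The first coordinate changes by +6 each step, so at step 7 it is -1 + 7·(6) = 41.
The second coordinate changes by +6 each step, so at step 7 it is -10 + 7·(6) = 32.
The third coordinate repeats the cycle [5, 0] with period 2; step 7 mod 2 = 1, giving 0.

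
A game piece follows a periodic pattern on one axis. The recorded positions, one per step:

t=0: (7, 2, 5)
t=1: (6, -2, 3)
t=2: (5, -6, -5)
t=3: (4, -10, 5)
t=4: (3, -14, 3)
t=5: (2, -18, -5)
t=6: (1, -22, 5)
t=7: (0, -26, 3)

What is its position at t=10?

(-3, -38, 3)

First: linear, -1 per step → -3 at step 10.
Second: linear, -4 per step → -38 at step 10.
Third: cycles through 5, 3, -5 every 3 steps. Step 10 lands at position 1 of the cycle → 3.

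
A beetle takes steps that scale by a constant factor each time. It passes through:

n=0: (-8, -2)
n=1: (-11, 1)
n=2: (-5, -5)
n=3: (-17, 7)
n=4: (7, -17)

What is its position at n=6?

Consecutive displacements (-3, +3), (+6, -6), (-12, +12), (+24, -24) scale by a factor of -2 each step.
step 5: (7, -17) + (-48, +48) → (-41, 31)
step 6: (-41, 31) + (+96, -96) → (55, -65)

(55, -65)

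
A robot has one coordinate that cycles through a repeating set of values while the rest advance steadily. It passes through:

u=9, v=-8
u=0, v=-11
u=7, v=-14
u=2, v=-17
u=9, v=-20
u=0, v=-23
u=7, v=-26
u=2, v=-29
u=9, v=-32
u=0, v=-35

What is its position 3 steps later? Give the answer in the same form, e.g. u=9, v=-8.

U: cycles through 9, 0, 7, 2 every 4 steps. Step 12 lands at position 0 of the cycle → 9.
V: linear, -3 per step → -44 at step 12.

u=9, v=-44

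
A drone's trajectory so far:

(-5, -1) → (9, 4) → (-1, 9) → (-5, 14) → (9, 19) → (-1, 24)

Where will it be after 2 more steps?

(9, 34)

First: cycles through -5, 9, -1 every 3 steps. Step 7 lands at position 1 of the cycle → 9.
Second: linear, +5 per step → 34 at step 7.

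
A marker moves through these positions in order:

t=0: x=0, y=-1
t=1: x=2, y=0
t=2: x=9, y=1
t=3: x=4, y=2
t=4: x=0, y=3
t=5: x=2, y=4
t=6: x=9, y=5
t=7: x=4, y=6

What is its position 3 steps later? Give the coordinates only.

X: cycles through 0, 2, 9, 4 every 4 steps. Step 10 lands at position 2 of the cycle → 9.
Y: linear, +1 per step → 9 at step 10.

x=9, y=9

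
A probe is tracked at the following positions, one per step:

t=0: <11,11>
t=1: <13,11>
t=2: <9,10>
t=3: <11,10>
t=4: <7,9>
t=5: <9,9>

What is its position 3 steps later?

<3,7>

Step-to-step displacements: <+2,+0>, <-4,-1>, <+2,+0>, <-4,-1>, <+2,+0> — a repeating cycle of length 2.
step 6: apply <-4,-1> → <5,8>
step 7: apply <+2,+0> → <7,8>
step 8: apply <-4,-1> → <3,7>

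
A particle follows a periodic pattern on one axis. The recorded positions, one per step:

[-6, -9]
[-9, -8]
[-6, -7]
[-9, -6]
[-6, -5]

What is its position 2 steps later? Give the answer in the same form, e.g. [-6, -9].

[-6, -3]

The first coordinate repeats the cycle [-6, -9] with period 2; step 6 mod 2 = 0, giving -6.
The second coordinate changes by +1 each step, so at step 6 it is -9 + 6·(1) = -3.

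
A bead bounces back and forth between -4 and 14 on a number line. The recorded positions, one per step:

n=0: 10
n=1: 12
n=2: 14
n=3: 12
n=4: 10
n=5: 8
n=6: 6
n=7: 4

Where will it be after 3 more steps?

The value travels 2 per step and bounces off the walls at -4 and 14.
  step 8: 4 → 2
  step 9: 2 → 0
  step 10: 0 → -2

-2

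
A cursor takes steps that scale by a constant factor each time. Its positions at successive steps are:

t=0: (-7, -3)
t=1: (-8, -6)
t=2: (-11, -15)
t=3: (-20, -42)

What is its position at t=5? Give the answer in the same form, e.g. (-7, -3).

The jumps are (-1, -3), (-3, -9), (-9, -27) — a geometric progression with ratio 3.
step 4: (-20, -42) + (-27, -81) → (-47, -123)
step 5: (-47, -123) + (-81, -243) → (-128, -366)

(-128, -366)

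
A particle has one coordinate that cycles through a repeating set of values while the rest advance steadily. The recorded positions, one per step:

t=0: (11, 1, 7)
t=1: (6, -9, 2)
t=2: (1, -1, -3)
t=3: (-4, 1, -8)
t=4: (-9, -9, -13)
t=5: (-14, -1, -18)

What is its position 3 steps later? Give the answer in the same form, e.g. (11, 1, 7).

(-29, -1, -33)

The first coordinate changes by -5 each step, so at step 8 it is 11 + 8·(-5) = -29.
The second coordinate repeats the cycle [1, -9, -1] with period 3; step 8 mod 3 = 2, giving -1.
The third coordinate changes by -5 each step, so at step 8 it is 7 + 8·(-5) = -33.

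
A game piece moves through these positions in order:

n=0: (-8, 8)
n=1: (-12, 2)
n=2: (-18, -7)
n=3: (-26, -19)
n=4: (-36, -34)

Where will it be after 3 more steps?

Successive displacements: (-4, -6), (-6, -9), (-8, -12), (-10, -15) — each changes by (-2, -3).
step 5: (-36, -34) + (-12, -18) → (-48, -52)
step 6: (-48, -52) + (-14, -21) → (-62, -73)
step 7: (-62, -73) + (-16, -24) → (-78, -97)

(-78, -97)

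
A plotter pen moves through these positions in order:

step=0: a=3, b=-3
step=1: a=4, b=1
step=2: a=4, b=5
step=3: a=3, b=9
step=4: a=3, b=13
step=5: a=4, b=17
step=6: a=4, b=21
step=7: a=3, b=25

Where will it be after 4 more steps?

A: cycles through 3, 4, 4, 3 every 4 steps. Step 11 lands at position 3 of the cycle → 3.
B: linear, +4 per step → 41 at step 11.

a=3, b=41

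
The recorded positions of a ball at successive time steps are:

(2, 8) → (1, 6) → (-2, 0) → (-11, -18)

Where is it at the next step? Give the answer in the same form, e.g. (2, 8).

(-38, -72)

The jumps are (-1, -2), (-3, -6), (-9, -18) — a geometric progression with ratio 3.
step 4: (-11, -18) + (-27, -54) → (-38, -72)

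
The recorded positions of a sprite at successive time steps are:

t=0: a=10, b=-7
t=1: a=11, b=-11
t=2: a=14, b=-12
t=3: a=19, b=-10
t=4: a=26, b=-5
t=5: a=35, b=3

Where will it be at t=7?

Successive displacements: (+1, -4), (+3, -1), (+5, +2), (+7, +5), (+9, +8) — each changes by (+2, +3).
step 6: a=35, b=3 + (+11, +11) → a=46, b=14
step 7: a=46, b=14 + (+13, +14) → a=59, b=28

a=59, b=28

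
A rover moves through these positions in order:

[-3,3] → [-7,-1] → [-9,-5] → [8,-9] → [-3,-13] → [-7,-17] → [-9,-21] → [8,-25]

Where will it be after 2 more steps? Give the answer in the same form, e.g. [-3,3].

[-7,-33]

First: cycles through -3, -7, -9, 8 every 4 steps. Step 9 lands at position 1 of the cycle → -7.
Second: linear, -4 per step → -33 at step 9.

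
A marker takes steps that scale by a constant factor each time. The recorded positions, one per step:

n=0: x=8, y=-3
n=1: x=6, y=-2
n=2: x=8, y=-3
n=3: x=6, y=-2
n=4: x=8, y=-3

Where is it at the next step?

Step-to-step displacements: (-2, +1), (+2, -1), (-2, +1), (+2, -1); each is -1× the previous.
step 5: x=8, y=-3 + (-2, +1) → x=6, y=-2

x=6, y=-2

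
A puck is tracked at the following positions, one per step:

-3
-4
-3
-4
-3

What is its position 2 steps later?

Step-to-step displacements: -1, +1, -1, +1; each is -1× the previous.
step 5: -3 − 1 → -4
step 6: -4 + 1 → -3

-3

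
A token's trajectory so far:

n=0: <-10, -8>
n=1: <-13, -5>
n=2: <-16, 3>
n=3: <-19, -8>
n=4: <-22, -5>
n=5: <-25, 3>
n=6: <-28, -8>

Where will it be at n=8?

<-34, 3>

First: linear, -3 per step → -34 at step 8.
Second: cycles through -8, -5, 3 every 3 steps. Step 8 lands at position 2 of the cycle → 3.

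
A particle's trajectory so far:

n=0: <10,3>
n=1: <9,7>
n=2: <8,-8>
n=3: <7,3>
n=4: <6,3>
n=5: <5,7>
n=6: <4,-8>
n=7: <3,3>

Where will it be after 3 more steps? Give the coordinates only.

<0,-8>

The first coordinate changes by -1 each step, so at step 10 it is 10 + 10·(-1) = 0.
The second coordinate repeats the cycle [3, 7, -8, 3] with period 4; step 10 mod 4 = 2, giving -8.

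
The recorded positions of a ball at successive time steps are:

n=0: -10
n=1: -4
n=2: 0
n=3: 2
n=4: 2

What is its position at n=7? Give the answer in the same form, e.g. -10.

Taking differences between consecutive positions: +6, +4, +2, +0. These grow by -2 each step.
step 5: 2 − 2 → 0
step 6: 0 − 4 → -4
step 7: -4 − 6 → -10

-10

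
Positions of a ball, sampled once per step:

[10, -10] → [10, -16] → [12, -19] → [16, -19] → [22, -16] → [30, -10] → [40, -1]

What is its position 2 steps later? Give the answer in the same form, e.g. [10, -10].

[66, 26]

Taking differences between consecutive positions: [+0, -6], [+2, -3], [+4, +0], [+6, +3], [+8, +6], [+10, +9]. These grow by [+2, +3] each step.
step 7: [40, -1] + [+12, +12] → [52, 11]
step 8: [52, 11] + [+14, +15] → [66, 26]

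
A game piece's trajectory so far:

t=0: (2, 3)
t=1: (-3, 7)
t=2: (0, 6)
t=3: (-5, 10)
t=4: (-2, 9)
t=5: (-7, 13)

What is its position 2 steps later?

The moves between consecutive positions are (-5, +4), (+3, -1), (-5, +4), (+3, -1), (-5, +4); they repeat the 2-cycle [(-5, +4), (+3, -1)].
step 6: apply (+3, -1) → (-4, 12)
step 7: apply (-5, +4) → (-9, 16)

(-9, 16)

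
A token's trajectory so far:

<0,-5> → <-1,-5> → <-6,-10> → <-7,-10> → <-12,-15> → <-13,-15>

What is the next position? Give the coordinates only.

Differencing gives <-1,+0>, <-5,-5>, <-1,+0>, <-5,-5>, <-1,+0>. This is the pattern <-1,+0>, <-5,-5> repeated.
step 6: apply <-5,-5> → <-18,-20>

<-18,-20>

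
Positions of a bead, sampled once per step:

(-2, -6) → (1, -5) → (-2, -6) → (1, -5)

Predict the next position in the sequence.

Consecutive displacements (+3, +1), (-3, -1), (+3, +1) scale by a factor of -1 each step.
step 4: (1, -5) + (-3, -1) → (-2, -6)

(-2, -6)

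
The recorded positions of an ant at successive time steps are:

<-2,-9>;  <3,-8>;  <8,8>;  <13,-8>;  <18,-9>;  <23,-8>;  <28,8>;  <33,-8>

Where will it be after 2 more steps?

<43,-8>

The first coordinate changes by +5 each step, so at step 9 it is -2 + 9·(5) = 43.
The second coordinate repeats the cycle [-9, -8, 8, -8] with period 4; step 9 mod 4 = 1, giving -8.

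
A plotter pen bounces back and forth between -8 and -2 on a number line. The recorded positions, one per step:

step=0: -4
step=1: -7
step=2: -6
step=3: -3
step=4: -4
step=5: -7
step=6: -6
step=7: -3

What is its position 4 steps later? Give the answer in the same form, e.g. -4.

The value travels 3 per step and bounces off the walls at -8 and -2.
  step 8: -3 → -4
  step 9: -4 → -7
  step 10: -7 → -6
  step 11: -6 → -3

-3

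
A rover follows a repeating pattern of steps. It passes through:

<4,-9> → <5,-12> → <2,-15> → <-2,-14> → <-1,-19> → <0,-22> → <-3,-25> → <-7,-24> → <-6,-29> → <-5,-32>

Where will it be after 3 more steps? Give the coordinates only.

The moves between consecutive positions are <+1,-3>, <-3,-3>, <-4,+1>, <+1,-5>, <+1,-3>, <-3,-3>, <-4,+1>, <+1,-5>, <+1,-3>; they repeat the 4-cycle [<+1,-3>, <-3,-3>, <-4,+1>, <+1,-5>].
step 10: apply <-3,-3> → <-8,-35>
step 11: apply <-4,+1> → <-12,-34>
step 12: apply <+1,-5> → <-11,-39>

<-11,-39>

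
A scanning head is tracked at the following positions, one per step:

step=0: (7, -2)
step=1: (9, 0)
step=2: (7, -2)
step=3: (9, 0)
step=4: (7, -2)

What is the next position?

Step-to-step displacements: (+2, +2), (-2, -2), (+2, +2), (-2, -2); each is -1× the previous.
step 5: (7, -2) + (+2, +2) → (9, 0)

(9, 0)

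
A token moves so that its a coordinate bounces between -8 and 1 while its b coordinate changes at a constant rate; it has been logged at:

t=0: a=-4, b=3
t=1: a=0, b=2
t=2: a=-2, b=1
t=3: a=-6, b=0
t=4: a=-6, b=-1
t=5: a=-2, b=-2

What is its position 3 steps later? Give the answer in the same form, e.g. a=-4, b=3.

The a coordinate reflects between -8 and 1, moving 4 per step.
  step 6: -2 → 0
  step 7: 0 → -4
  step 8: -4 → -8
The b coordinate changes by -1 each step: at step 8 it is -5.

a=-8, b=-5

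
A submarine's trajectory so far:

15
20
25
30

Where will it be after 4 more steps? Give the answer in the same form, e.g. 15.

The position changes by +5 every step.
step 4: 30 + 5 → 35
step 5: 35 + 5 → 40
step 6: 40 + 5 → 45
step 7: 45 + 5 → 50

50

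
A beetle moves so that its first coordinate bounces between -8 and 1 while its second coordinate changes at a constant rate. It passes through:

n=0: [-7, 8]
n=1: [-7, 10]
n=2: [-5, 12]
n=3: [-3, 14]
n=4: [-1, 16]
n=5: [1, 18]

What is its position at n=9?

The first coordinate travels 2 per step and bounces off the walls at -8 and 1.
  step 6: 1 → -1
  step 7: -1 → -3
  step 8: -3 → -5
  step 9: -5 → -7
The second coordinate changes by +2 each step: at step 9 it is 26.

[-7, 26]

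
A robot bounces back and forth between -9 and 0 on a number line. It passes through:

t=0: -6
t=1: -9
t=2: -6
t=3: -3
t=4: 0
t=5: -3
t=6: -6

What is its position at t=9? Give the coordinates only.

-3

The value reflects between -9 and 0, moving 3 per step.
  step 7: -6 → -9
  step 8: -9 → -6
  step 9: -6 → -3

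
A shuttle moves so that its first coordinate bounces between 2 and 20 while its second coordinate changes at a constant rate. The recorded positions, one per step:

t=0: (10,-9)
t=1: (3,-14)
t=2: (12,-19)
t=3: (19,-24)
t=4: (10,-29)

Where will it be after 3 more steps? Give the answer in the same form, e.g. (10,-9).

The first coordinate reflects between 2 and 20, moving 9 per step.
  step 5: 10 → 3
  step 6: 3 → 12
  step 7: 12 → 19
The second coordinate changes by -5 each step: at step 7 it is -44.

(19,-44)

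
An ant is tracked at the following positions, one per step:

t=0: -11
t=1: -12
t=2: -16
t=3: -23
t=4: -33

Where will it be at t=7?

-81

Successive displacements: -1, -4, -7, -10 — each changes by -3.
step 5: -33 − 13 → -46
step 6: -46 − 16 → -62
step 7: -62 − 19 → -81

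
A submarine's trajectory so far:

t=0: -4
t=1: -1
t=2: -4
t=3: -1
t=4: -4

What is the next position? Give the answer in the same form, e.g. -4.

Step-to-step displacements: +3, -3, +3, -3; each is -1× the previous.
step 5: -4 + 3 → -1

-1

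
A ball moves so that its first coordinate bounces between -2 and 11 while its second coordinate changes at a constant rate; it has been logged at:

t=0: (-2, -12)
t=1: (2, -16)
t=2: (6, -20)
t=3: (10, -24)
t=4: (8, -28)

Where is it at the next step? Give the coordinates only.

The first coordinate travels 4 per step and bounces off the walls at -2 and 11.
  step 5: 8 → 4
The second coordinate changes by -4 each step: at step 5 it is -32.

(4, -32)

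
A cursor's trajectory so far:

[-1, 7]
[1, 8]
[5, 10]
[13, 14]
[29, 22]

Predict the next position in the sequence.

Step-to-step displacements: [+2, +1], [+4, +2], [+8, +4], [+16, +8]; each is 2× the previous.
step 5: [29, 22] + [+32, +16] → [61, 38]

[61, 38]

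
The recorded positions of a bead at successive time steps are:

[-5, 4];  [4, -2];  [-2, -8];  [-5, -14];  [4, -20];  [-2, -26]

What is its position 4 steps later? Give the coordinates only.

First: cycles through -5, 4, -2 every 3 steps. Step 9 lands at position 0 of the cycle → -5.
Second: linear, -6 per step → -50 at step 9.

[-5, -50]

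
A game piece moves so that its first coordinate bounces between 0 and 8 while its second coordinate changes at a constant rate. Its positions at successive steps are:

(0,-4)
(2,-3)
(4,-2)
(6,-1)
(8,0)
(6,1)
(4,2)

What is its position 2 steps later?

(0,4)

The first coordinate reflects between 0 and 8, moving 2 per step.
  step 7: 4 → 2
  step 8: 2 → 0
The second coordinate changes by +1 each step: at step 8 it is 4.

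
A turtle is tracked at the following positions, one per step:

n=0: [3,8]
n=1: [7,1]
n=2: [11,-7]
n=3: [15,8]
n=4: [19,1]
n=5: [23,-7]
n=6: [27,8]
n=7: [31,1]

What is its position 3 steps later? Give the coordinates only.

The first coordinate changes by +4 each step, so at step 10 it is 3 + 10·(4) = 43.
The second coordinate repeats the cycle [8, 1, -7] with period 3; step 10 mod 3 = 1, giving 1.

[43,1]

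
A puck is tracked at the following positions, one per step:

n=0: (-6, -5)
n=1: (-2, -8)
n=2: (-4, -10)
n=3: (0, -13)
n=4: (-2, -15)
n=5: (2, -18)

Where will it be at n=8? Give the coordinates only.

(2, -25)

Differencing gives (+4, -3), (-2, -2), (+4, -3), (-2, -2), (+4, -3). This is the pattern (+4, -3), (-2, -2) repeated.
step 6: apply (-2, -2) → (0, -20)
step 7: apply (+4, -3) → (4, -23)
step 8: apply (-2, -2) → (2, -25)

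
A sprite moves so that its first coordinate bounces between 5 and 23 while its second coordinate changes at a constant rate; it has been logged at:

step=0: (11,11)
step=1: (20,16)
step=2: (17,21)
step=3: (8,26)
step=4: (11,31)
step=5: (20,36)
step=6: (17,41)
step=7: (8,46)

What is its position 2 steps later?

The first coordinate travels 9 per step and bounces off the walls at 5 and 23.
  step 8: 8 → 11
  step 9: 11 → 20
The second coordinate changes by +5 each step: at step 9 it is 56.

(20,56)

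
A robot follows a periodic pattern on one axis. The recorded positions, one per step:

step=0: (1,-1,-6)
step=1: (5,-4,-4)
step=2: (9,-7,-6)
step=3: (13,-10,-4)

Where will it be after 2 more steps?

The first coordinate changes by +4 each step, so at step 5 it is 1 + 5·(4) = 21.
The second coordinate changes by -3 each step, so at step 5 it is -1 + 5·(-3) = -16.
The third coordinate repeats the cycle [-6, -4] with period 2; step 5 mod 2 = 1, giving -4.

(21,-16,-4)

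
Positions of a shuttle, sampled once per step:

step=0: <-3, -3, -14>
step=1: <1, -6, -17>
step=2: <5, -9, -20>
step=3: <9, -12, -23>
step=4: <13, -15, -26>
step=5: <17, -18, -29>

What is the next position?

Each step adds <+4, -3, -3> to the position.
step 6: <17, -18, -29> + <+4, -3, -3> → <21, -21, -32>

<21, -21, -32>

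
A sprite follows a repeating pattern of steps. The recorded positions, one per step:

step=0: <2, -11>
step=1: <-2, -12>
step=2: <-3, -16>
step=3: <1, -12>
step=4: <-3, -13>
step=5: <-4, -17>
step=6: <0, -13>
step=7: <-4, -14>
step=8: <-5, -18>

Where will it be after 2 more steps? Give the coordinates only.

Differencing gives <-4, -1>, <-1, -4>, <+4, +4>, <-4, -1>, <-1, -4>, <+4, +4>, <-4, -1>, <-1, -4>. This is the pattern <-4, -1>, <-1, -4>, <+4, +4> repeated.
step 9: apply <+4, +4> → <-1, -14>
step 10: apply <-4, -1> → <-5, -15>

<-5, -15>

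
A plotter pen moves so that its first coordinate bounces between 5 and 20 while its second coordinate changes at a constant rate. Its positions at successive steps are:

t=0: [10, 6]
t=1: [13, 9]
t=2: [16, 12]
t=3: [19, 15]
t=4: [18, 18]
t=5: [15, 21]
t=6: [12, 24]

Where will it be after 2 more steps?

The first coordinate travels 3 per step and bounces off the walls at 5 and 20.
  step 7: 12 → 9
  step 8: 9 → 6
The second coordinate changes by +3 each step: at step 8 it is 30.

[6, 30]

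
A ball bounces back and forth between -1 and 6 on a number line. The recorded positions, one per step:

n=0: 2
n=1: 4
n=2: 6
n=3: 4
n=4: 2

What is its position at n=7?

The value reflects between -1 and 6, moving 2 per step.
  step 5: 2 → 0
  step 6: 0 → 0
  step 7: 0 → 2

2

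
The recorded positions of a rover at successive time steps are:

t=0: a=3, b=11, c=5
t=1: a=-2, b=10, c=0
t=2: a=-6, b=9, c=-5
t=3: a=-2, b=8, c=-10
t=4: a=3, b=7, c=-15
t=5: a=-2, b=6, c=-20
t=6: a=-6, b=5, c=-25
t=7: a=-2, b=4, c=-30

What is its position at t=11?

The a coordinate repeats the cycle [3, -2, -6, -2] with period 4; step 11 mod 4 = 3, giving -2.
The b coordinate changes by -1 each step, so at step 11 it is 11 + 11·(-1) = 0.
The c coordinate changes by -5 each step, so at step 11 it is 5 + 11·(-5) = -50.

a=-2, b=0, c=-50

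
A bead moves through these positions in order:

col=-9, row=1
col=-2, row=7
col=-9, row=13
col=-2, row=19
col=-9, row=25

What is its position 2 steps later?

Col: cycles through -9, -2 every 2 steps. Step 6 lands at position 0 of the cycle → -9.
Row: linear, +6 per step → 37 at step 6.

col=-9, row=37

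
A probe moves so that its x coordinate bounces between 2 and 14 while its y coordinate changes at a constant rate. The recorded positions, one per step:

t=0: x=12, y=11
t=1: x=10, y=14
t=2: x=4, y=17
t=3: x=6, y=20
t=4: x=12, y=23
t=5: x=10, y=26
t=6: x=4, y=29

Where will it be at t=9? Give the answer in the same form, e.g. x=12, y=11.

x=10, y=38

The x coordinate reflects between 2 and 14, moving 6 per step.
  step 7: 4 → 6
  step 8: 6 → 12
  step 9: 12 → 10
The y coordinate changes by +3 each step: at step 9 it is 38.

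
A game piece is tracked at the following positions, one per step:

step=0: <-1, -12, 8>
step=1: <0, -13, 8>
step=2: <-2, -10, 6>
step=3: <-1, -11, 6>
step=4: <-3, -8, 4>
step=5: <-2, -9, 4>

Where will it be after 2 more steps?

<-3, -7, 2>

The moves between consecutive positions are <+1, -1, +0>, <-2, +3, -2>, <+1, -1, +0>, <-2, +3, -2>, <+1, -1, +0>; they repeat the 2-cycle [<+1, -1, +0>, <-2, +3, -2>].
step 6: apply <-2, +3, -2> → <-4, -6, 2>
step 7: apply <+1, -1, +0> → <-3, -7, 2>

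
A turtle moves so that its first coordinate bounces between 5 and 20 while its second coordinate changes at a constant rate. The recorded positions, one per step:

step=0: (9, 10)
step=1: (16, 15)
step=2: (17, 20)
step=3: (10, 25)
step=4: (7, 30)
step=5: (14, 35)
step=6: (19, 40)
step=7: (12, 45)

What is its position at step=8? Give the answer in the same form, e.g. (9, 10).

(5, 50)

The first coordinate reflects between 5 and 20, moving 7 per step.
  step 8: 12 → 5
The second coordinate changes by +5 each step: at step 8 it is 50.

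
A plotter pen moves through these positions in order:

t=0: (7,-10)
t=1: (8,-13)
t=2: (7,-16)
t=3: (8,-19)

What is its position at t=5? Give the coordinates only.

First: cycles through 7, 8 every 2 steps. Step 5 lands at position 1 of the cycle → 8.
Second: linear, -3 per step → -25 at step 5.

(8,-25)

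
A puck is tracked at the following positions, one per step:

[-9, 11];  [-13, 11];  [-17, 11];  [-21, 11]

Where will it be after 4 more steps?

[-37, 11]

The position changes by [-4, +0] every step.
step 4: [-21, 11] + [-4, +0] → [-25, 11]
step 5: [-25, 11] + [-4, +0] → [-29, 11]
step 6: [-29, 11] + [-4, +0] → [-33, 11]
step 7: [-33, 11] + [-4, +0] → [-37, 11]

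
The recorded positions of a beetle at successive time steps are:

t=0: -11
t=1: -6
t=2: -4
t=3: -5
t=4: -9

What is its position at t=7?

Successive displacements: +5, +2, -1, -4 — each changes by -3.
step 5: -9 − 7 → -16
step 6: -16 − 10 → -26
step 7: -26 − 13 → -39

-39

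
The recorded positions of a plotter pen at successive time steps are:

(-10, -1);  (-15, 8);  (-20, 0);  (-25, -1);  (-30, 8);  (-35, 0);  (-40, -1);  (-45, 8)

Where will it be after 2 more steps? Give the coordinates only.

(-55, -1)

The first coordinate changes by -5 each step, so at step 9 it is -10 + 9·(-5) = -55.
The second coordinate repeats the cycle [-1, 8, 0] with period 3; step 9 mod 3 = 0, giving -1.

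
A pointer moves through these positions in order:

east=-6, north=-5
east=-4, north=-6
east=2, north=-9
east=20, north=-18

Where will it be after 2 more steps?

east=236, north=-126

The jumps are (+2, -1), (+6, -3), (+18, -9) — a geometric progression with ratio 3.
step 4: east=20, north=-18 + (+54, -27) → east=74, north=-45
step 5: east=74, north=-45 + (+162, -81) → east=236, north=-126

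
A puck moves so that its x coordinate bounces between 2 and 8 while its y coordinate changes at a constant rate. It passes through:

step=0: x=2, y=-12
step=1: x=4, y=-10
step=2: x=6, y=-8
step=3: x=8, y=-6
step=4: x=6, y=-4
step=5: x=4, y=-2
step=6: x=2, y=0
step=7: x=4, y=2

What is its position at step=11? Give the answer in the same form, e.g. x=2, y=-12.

x=4, y=10

The x coordinate reflects between 2 and 8, moving 2 per step.
  step 8: 4 → 6
  step 9: 6 → 8
  step 10: 8 → 6
  step 11: 6 → 4
The y coordinate changes by +2 each step: at step 11 it is 10.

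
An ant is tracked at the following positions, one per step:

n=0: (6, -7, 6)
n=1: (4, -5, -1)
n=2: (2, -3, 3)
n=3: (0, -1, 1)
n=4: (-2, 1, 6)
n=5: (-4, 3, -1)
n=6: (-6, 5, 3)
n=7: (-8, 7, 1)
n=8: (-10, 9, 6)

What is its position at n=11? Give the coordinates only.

First: linear, -2 per step → -16 at step 11.
Second: linear, +2 per step → 15 at step 11.
Third: cycles through 6, -1, 3, 1 every 4 steps. Step 11 lands at position 3 of the cycle → 1.

(-16, 15, 1)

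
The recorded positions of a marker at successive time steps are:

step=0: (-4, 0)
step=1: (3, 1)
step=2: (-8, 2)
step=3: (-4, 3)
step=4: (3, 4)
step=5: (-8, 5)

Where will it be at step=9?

First: cycles through -4, 3, -8 every 3 steps. Step 9 lands at position 0 of the cycle → -4.
Second: linear, +1 per step → 9 at step 9.

(-4, 9)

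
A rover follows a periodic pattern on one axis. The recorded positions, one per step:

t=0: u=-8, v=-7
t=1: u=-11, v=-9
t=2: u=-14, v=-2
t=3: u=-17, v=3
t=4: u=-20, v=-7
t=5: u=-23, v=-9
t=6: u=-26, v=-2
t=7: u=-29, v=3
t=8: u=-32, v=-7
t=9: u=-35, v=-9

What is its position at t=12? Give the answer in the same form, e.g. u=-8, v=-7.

u=-44, v=-7

U: linear, -3 per step → -44 at step 12.
V: cycles through -7, -9, -2, 3 every 4 steps. Step 12 lands at position 0 of the cycle → -7.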